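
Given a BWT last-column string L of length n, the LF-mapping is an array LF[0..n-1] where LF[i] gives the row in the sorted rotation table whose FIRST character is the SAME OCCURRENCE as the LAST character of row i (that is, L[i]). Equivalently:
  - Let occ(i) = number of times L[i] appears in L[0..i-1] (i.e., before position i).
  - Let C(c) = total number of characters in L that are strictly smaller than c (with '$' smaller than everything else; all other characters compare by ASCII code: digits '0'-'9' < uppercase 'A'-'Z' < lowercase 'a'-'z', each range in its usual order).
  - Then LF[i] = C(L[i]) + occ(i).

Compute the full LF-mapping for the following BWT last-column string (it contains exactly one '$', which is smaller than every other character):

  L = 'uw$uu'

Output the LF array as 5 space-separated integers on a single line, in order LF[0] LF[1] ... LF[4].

Char counts: '$':1, 'u':3, 'w':1
C (first-col start): C('$')=0, C('u')=1, C('w')=4
L[0]='u': occ=0, LF[0]=C('u')+0=1+0=1
L[1]='w': occ=0, LF[1]=C('w')+0=4+0=4
L[2]='$': occ=0, LF[2]=C('$')+0=0+0=0
L[3]='u': occ=1, LF[3]=C('u')+1=1+1=2
L[4]='u': occ=2, LF[4]=C('u')+2=1+2=3

Answer: 1 4 0 2 3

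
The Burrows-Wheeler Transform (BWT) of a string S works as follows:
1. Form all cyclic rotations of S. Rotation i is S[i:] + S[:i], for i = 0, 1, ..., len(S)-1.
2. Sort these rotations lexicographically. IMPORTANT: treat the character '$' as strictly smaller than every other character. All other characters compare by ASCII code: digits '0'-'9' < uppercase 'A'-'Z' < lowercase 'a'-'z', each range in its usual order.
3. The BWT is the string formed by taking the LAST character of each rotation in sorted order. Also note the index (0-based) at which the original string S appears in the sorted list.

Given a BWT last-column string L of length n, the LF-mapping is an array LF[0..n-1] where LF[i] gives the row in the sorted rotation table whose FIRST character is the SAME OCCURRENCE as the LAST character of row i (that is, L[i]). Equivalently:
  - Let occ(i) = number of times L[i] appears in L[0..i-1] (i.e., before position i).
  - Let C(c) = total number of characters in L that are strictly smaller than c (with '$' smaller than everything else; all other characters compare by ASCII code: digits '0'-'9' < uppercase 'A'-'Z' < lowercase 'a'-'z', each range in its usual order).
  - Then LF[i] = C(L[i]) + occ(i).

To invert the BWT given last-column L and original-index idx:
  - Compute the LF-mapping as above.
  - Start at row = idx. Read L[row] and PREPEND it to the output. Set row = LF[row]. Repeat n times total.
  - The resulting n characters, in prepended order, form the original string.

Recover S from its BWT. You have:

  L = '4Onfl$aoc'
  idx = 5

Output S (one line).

Answer: falconO4$

Derivation:
LF mapping: 1 2 7 5 6 0 3 8 4
Walk LF starting at row 5, prepending L[row]:
  step 1: row=5, L[5]='$', prepend. Next row=LF[5]=0
  step 2: row=0, L[0]='4', prepend. Next row=LF[0]=1
  step 3: row=1, L[1]='O', prepend. Next row=LF[1]=2
  step 4: row=2, L[2]='n', prepend. Next row=LF[2]=7
  step 5: row=7, L[7]='o', prepend. Next row=LF[7]=8
  step 6: row=8, L[8]='c', prepend. Next row=LF[8]=4
  step 7: row=4, L[4]='l', prepend. Next row=LF[4]=6
  step 8: row=6, L[6]='a', prepend. Next row=LF[6]=3
  step 9: row=3, L[3]='f', prepend. Next row=LF[3]=5
Reversed output: falconO4$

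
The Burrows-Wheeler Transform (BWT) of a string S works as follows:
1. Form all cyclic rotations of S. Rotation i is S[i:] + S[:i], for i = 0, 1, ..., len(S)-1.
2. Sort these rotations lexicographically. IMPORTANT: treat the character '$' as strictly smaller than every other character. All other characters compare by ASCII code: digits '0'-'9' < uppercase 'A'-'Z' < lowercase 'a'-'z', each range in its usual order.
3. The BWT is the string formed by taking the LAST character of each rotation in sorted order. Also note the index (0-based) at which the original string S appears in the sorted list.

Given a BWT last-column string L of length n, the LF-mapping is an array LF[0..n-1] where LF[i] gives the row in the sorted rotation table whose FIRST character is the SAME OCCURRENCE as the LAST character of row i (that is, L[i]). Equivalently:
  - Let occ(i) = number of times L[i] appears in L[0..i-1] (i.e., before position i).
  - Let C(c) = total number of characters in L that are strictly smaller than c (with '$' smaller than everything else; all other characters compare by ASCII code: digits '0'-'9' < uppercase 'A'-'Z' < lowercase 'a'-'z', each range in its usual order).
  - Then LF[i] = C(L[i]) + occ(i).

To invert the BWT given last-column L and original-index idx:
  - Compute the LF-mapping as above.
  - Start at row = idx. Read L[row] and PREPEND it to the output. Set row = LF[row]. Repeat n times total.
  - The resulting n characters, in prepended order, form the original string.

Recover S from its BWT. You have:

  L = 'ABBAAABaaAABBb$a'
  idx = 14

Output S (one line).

LF mapping: 1 7 8 2 3 4 9 12 13 5 6 10 11 15 0 14
Walk LF starting at row 14, prepending L[row]:
  step 1: row=14, L[14]='$', prepend. Next row=LF[14]=0
  step 2: row=0, L[0]='A', prepend. Next row=LF[0]=1
  step 3: row=1, L[1]='B', prepend. Next row=LF[1]=7
  step 4: row=7, L[7]='a', prepend. Next row=LF[7]=12
  step 5: row=12, L[12]='B', prepend. Next row=LF[12]=11
  step 6: row=11, L[11]='B', prepend. Next row=LF[11]=10
  step 7: row=10, L[10]='A', prepend. Next row=LF[10]=6
  step 8: row=6, L[6]='B', prepend. Next row=LF[6]=9
  step 9: row=9, L[9]='A', prepend. Next row=LF[9]=5
  step 10: row=5, L[5]='A', prepend. Next row=LF[5]=4
  step 11: row=4, L[4]='A', prepend. Next row=LF[4]=3
  step 12: row=3, L[3]='A', prepend. Next row=LF[3]=2
  step 13: row=2, L[2]='B', prepend. Next row=LF[2]=8
  step 14: row=8, L[8]='a', prepend. Next row=LF[8]=13
  step 15: row=13, L[13]='b', prepend. Next row=LF[13]=15
  step 16: row=15, L[15]='a', prepend. Next row=LF[15]=14
Reversed output: abaBAAAABABBaBA$

Answer: abaBAAAABABBaBA$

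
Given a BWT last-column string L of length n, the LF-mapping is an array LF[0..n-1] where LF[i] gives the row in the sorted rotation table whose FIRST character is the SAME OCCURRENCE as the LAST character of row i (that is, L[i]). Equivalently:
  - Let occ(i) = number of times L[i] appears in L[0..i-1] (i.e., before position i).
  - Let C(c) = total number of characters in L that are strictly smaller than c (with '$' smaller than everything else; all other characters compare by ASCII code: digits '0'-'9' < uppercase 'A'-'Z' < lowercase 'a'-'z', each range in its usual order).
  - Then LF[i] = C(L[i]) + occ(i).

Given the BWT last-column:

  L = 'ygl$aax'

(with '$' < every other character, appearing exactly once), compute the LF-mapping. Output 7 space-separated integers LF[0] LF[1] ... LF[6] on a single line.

Answer: 6 3 4 0 1 2 5

Derivation:
Char counts: '$':1, 'a':2, 'g':1, 'l':1, 'x':1, 'y':1
C (first-col start): C('$')=0, C('a')=1, C('g')=3, C('l')=4, C('x')=5, C('y')=6
L[0]='y': occ=0, LF[0]=C('y')+0=6+0=6
L[1]='g': occ=0, LF[1]=C('g')+0=3+0=3
L[2]='l': occ=0, LF[2]=C('l')+0=4+0=4
L[3]='$': occ=0, LF[3]=C('$')+0=0+0=0
L[4]='a': occ=0, LF[4]=C('a')+0=1+0=1
L[5]='a': occ=1, LF[5]=C('a')+1=1+1=2
L[6]='x': occ=0, LF[6]=C('x')+0=5+0=5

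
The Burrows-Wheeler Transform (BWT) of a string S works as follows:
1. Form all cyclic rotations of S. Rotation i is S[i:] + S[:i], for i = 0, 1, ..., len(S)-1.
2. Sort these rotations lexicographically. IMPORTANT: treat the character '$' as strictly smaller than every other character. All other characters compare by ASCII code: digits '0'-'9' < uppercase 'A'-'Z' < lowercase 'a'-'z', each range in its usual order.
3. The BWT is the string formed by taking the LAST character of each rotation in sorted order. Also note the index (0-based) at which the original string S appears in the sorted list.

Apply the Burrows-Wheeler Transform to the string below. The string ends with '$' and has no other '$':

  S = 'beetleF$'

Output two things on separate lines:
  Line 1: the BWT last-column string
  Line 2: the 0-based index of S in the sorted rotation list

All 8 rotations (rotation i = S[i:]+S[:i]):
  rot[0] = beetleF$
  rot[1] = eetleF$b
  rot[2] = etleF$be
  rot[3] = tleF$bee
  rot[4] = leF$beet
  rot[5] = eF$beetl
  rot[6] = F$beetle
  rot[7] = $beetleF
Sorted (with $ < everything):
  sorted[0] = $beetleF  (last char: 'F')
  sorted[1] = F$beetle  (last char: 'e')
  sorted[2] = beetleF$  (last char: '$')
  sorted[3] = eF$beetl  (last char: 'l')
  sorted[4] = eetleF$b  (last char: 'b')
  sorted[5] = etleF$be  (last char: 'e')
  sorted[6] = leF$beet  (last char: 't')
  sorted[7] = tleF$bee  (last char: 'e')
Last column: Fe$lbete
Original string S is at sorted index 2

Answer: Fe$lbete
2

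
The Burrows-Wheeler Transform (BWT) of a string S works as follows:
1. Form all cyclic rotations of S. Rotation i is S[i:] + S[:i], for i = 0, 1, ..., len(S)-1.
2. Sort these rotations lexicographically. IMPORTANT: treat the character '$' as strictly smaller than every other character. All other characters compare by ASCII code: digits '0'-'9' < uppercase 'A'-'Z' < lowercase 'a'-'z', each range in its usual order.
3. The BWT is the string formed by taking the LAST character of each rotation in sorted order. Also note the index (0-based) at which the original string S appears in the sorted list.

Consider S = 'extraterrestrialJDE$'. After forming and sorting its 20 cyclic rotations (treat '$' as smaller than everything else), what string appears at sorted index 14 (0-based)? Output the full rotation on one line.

All 20 rotations (rotation i = S[i:]+S[:i]):
  rot[0] = extraterrestrialJDE$
  rot[1] = xtraterrestrialJDE$e
  rot[2] = traterrestrialJDE$ex
  rot[3] = raterrestrialJDE$ext
  rot[4] = aterrestrialJDE$extr
  rot[5] = terrestrialJDE$extra
  rot[6] = errestrialJDE$extrat
  rot[7] = rrestrialJDE$extrate
  rot[8] = restrialJDE$extrater
  rot[9] = estrialJDE$extraterr
  rot[10] = strialJDE$extraterre
  rot[11] = trialJDE$extraterres
  rot[12] = rialJDE$extraterrest
  rot[13] = ialJDE$extraterrestr
  rot[14] = alJDE$extraterrestri
  rot[15] = lJDE$extraterrestria
  rot[16] = JDE$extraterrestrial
  rot[17] = DE$extraterrestrialJ
  rot[18] = E$extraterrestrialJD
  rot[19] = $extraterrestrialJDE
Sorted (with $ < everything):
  sorted[0] = $extraterrestrialJDE
  sorted[1] = DE$extraterrestrialJ
  sorted[2] = E$extraterrestrialJD
  sorted[3] = JDE$extraterrestrial
  sorted[4] = alJDE$extraterrestri
  sorted[5] = aterrestrialJDE$extr
  sorted[6] = errestrialJDE$extrat
  sorted[7] = estrialJDE$extraterr
  sorted[8] = extraterrestrialJDE$
  sorted[9] = ialJDE$extraterrestr
  sorted[10] = lJDE$extraterrestria
  sorted[11] = raterrestrialJDE$ext
  sorted[12] = restrialJDE$extrater
  sorted[13] = rialJDE$extraterrest
  sorted[14] = rrestrialJDE$extrate
  sorted[15] = strialJDE$extraterre
  sorted[16] = terrestrialJDE$extra
  sorted[17] = traterrestrialJDE$ex
  sorted[18] = trialJDE$extraterres
  sorted[19] = xtraterrestrialJDE$e
sorted[14] = rrestrialJDE$extrate

Answer: rrestrialJDE$extrate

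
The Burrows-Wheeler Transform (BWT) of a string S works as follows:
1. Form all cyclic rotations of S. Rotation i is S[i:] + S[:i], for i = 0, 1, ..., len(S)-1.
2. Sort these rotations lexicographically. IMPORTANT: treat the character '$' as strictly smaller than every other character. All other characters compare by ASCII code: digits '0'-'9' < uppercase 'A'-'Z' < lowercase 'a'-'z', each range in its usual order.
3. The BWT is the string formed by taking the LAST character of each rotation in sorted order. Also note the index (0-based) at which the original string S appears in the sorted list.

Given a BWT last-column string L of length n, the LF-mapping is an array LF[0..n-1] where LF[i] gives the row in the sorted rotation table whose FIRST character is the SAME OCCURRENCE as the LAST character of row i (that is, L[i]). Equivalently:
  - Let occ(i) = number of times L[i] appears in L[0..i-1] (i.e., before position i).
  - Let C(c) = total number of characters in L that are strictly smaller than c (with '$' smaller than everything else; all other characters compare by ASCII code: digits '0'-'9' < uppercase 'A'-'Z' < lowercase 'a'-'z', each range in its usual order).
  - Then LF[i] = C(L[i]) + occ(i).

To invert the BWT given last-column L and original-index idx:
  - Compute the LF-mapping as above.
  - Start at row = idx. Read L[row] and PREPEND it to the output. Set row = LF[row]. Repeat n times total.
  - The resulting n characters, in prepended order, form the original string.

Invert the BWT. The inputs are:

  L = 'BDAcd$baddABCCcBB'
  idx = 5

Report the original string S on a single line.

Answer: BdCcdBbBdDAAaCcB$

Derivation:
LF mapping: 3 9 1 12 14 0 11 10 15 16 2 4 7 8 13 5 6
Walk LF starting at row 5, prepending L[row]:
  step 1: row=5, L[5]='$', prepend. Next row=LF[5]=0
  step 2: row=0, L[0]='B', prepend. Next row=LF[0]=3
  step 3: row=3, L[3]='c', prepend. Next row=LF[3]=12
  step 4: row=12, L[12]='C', prepend. Next row=LF[12]=7
  step 5: row=7, L[7]='a', prepend. Next row=LF[7]=10
  step 6: row=10, L[10]='A', prepend. Next row=LF[10]=2
  step 7: row=2, L[2]='A', prepend. Next row=LF[2]=1
  step 8: row=1, L[1]='D', prepend. Next row=LF[1]=9
  step 9: row=9, L[9]='d', prepend. Next row=LF[9]=16
  step 10: row=16, L[16]='B', prepend. Next row=LF[16]=6
  step 11: row=6, L[6]='b', prepend. Next row=LF[6]=11
  step 12: row=11, L[11]='B', prepend. Next row=LF[11]=4
  step 13: row=4, L[4]='d', prepend. Next row=LF[4]=14
  step 14: row=14, L[14]='c', prepend. Next row=LF[14]=13
  step 15: row=13, L[13]='C', prepend. Next row=LF[13]=8
  step 16: row=8, L[8]='d', prepend. Next row=LF[8]=15
  step 17: row=15, L[15]='B', prepend. Next row=LF[15]=5
Reversed output: BdCcdBbBdDAAaCcB$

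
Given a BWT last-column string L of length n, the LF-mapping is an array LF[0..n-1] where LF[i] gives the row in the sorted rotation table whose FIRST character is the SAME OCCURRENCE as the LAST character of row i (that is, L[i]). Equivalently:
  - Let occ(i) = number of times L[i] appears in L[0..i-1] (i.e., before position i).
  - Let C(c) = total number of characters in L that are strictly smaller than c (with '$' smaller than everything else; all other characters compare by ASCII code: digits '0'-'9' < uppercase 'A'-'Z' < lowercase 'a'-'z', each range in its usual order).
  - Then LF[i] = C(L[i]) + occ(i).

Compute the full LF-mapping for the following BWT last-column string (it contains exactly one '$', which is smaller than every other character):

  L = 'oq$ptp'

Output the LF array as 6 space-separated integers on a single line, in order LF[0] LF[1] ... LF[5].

Answer: 1 4 0 2 5 3

Derivation:
Char counts: '$':1, 'o':1, 'p':2, 'q':1, 't':1
C (first-col start): C('$')=0, C('o')=1, C('p')=2, C('q')=4, C('t')=5
L[0]='o': occ=0, LF[0]=C('o')+0=1+0=1
L[1]='q': occ=0, LF[1]=C('q')+0=4+0=4
L[2]='$': occ=0, LF[2]=C('$')+0=0+0=0
L[3]='p': occ=0, LF[3]=C('p')+0=2+0=2
L[4]='t': occ=0, LF[4]=C('t')+0=5+0=5
L[5]='p': occ=1, LF[5]=C('p')+1=2+1=3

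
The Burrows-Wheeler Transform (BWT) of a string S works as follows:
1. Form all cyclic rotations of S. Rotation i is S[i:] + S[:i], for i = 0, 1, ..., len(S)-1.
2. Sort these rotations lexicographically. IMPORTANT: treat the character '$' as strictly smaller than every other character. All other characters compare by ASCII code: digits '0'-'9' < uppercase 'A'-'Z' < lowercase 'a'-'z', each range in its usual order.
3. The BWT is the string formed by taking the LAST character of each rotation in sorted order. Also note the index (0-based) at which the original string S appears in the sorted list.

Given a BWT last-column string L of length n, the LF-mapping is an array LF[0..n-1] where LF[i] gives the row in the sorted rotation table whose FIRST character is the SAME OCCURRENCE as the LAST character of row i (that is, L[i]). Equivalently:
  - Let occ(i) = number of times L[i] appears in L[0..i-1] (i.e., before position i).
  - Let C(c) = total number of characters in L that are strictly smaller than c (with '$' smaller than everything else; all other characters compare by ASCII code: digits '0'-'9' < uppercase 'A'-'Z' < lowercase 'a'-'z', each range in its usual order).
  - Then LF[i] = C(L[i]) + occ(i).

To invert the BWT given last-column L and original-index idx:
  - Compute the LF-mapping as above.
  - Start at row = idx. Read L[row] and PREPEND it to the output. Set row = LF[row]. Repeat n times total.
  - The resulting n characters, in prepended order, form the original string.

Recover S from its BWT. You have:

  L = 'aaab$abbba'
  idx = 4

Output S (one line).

Answer: aabbbbaaa$

Derivation:
LF mapping: 1 2 3 6 0 4 7 8 9 5
Walk LF starting at row 4, prepending L[row]:
  step 1: row=4, L[4]='$', prepend. Next row=LF[4]=0
  step 2: row=0, L[0]='a', prepend. Next row=LF[0]=1
  step 3: row=1, L[1]='a', prepend. Next row=LF[1]=2
  step 4: row=2, L[2]='a', prepend. Next row=LF[2]=3
  step 5: row=3, L[3]='b', prepend. Next row=LF[3]=6
  step 6: row=6, L[6]='b', prepend. Next row=LF[6]=7
  step 7: row=7, L[7]='b', prepend. Next row=LF[7]=8
  step 8: row=8, L[8]='b', prepend. Next row=LF[8]=9
  step 9: row=9, L[9]='a', prepend. Next row=LF[9]=5
  step 10: row=5, L[5]='a', prepend. Next row=LF[5]=4
Reversed output: aabbbbaaa$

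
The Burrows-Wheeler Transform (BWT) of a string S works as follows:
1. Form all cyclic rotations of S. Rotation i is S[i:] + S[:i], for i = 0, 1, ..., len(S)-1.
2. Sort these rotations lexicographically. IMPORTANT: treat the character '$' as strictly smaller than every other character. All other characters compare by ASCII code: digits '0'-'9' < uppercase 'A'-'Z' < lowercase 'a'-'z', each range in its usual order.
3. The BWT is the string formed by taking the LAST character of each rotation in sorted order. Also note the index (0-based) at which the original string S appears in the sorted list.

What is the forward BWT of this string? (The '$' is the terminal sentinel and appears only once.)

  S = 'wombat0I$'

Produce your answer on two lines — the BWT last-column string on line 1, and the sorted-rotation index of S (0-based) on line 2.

All 9 rotations (rotation i = S[i:]+S[:i]):
  rot[0] = wombat0I$
  rot[1] = ombat0I$w
  rot[2] = mbat0I$wo
  rot[3] = bat0I$wom
  rot[4] = at0I$womb
  rot[5] = t0I$womba
  rot[6] = 0I$wombat
  rot[7] = I$wombat0
  rot[8] = $wombat0I
Sorted (with $ < everything):
  sorted[0] = $wombat0I  (last char: 'I')
  sorted[1] = 0I$wombat  (last char: 't')
  sorted[2] = I$wombat0  (last char: '0')
  sorted[3] = at0I$womb  (last char: 'b')
  sorted[4] = bat0I$wom  (last char: 'm')
  sorted[5] = mbat0I$wo  (last char: 'o')
  sorted[6] = ombat0I$w  (last char: 'w')
  sorted[7] = t0I$womba  (last char: 'a')
  sorted[8] = wombat0I$  (last char: '$')
Last column: It0bmowa$
Original string S is at sorted index 8

Answer: It0bmowa$
8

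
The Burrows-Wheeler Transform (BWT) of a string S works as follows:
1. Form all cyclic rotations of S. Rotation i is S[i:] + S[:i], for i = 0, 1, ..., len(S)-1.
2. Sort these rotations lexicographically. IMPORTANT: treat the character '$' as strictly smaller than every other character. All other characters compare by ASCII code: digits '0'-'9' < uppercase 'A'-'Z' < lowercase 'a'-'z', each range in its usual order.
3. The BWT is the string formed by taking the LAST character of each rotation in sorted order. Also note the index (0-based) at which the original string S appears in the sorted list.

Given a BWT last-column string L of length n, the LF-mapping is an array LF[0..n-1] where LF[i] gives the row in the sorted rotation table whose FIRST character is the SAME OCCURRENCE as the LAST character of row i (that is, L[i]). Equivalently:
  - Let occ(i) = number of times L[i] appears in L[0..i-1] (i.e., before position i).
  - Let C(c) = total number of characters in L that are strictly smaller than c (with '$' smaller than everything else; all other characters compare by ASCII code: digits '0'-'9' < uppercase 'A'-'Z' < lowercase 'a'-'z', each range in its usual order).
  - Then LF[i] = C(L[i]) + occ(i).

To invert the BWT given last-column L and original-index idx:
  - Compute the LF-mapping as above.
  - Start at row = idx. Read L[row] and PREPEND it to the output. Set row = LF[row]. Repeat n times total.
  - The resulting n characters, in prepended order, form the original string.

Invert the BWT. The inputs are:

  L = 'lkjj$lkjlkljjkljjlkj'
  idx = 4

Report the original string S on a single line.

Answer: jkkjjjjljllkjljkkll$

Derivation:
LF mapping: 14 9 1 2 0 15 10 3 16 11 17 4 5 12 18 6 7 19 13 8
Walk LF starting at row 4, prepending L[row]:
  step 1: row=4, L[4]='$', prepend. Next row=LF[4]=0
  step 2: row=0, L[0]='l', prepend. Next row=LF[0]=14
  step 3: row=14, L[14]='l', prepend. Next row=LF[14]=18
  step 4: row=18, L[18]='k', prepend. Next row=LF[18]=13
  step 5: row=13, L[13]='k', prepend. Next row=LF[13]=12
  step 6: row=12, L[12]='j', prepend. Next row=LF[12]=5
  step 7: row=5, L[5]='l', prepend. Next row=LF[5]=15
  step 8: row=15, L[15]='j', prepend. Next row=LF[15]=6
  step 9: row=6, L[6]='k', prepend. Next row=LF[6]=10
  step 10: row=10, L[10]='l', prepend. Next row=LF[10]=17
  step 11: row=17, L[17]='l', prepend. Next row=LF[17]=19
  step 12: row=19, L[19]='j', prepend. Next row=LF[19]=8
  step 13: row=8, L[8]='l', prepend. Next row=LF[8]=16
  step 14: row=16, L[16]='j', prepend. Next row=LF[16]=7
  step 15: row=7, L[7]='j', prepend. Next row=LF[7]=3
  step 16: row=3, L[3]='j', prepend. Next row=LF[3]=2
  step 17: row=2, L[2]='j', prepend. Next row=LF[2]=1
  step 18: row=1, L[1]='k', prepend. Next row=LF[1]=9
  step 19: row=9, L[9]='k', prepend. Next row=LF[9]=11
  step 20: row=11, L[11]='j', prepend. Next row=LF[11]=4
Reversed output: jkkjjjjljllkjljkkll$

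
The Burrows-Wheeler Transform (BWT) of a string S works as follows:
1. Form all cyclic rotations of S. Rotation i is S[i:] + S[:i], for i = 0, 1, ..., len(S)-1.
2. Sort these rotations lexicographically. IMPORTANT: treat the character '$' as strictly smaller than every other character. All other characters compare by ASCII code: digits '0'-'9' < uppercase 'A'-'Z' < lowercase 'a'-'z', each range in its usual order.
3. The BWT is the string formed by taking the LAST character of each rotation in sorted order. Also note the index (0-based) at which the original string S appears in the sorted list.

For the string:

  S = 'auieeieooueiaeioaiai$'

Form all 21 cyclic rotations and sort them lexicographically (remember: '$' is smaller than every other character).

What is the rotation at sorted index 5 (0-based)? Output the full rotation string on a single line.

Answer: eeieooueiaeioaiai$aui

Derivation:
All 21 rotations (rotation i = S[i:]+S[:i]):
  rot[0] = auieeieooueiaeioaiai$
  rot[1] = uieeieooueiaeioaiai$a
  rot[2] = ieeieooueiaeioaiai$au
  rot[3] = eeieooueiaeioaiai$aui
  rot[4] = eieooueiaeioaiai$auie
  rot[5] = ieooueiaeioaiai$auiee
  rot[6] = eooueiaeioaiai$auieei
  rot[7] = ooueiaeioaiai$auieeie
  rot[8] = oueiaeioaiai$auieeieo
  rot[9] = ueiaeioaiai$auieeieoo
  rot[10] = eiaeioaiai$auieeieoou
  rot[11] = iaeioaiai$auieeieooue
  rot[12] = aeioaiai$auieeieoouei
  rot[13] = eioaiai$auieeieooueia
  rot[14] = ioaiai$auieeieooueiae
  rot[15] = oaiai$auieeieooueiaei
  rot[16] = aiai$auieeieooueiaeio
  rot[17] = iai$auieeieooueiaeioa
  rot[18] = ai$auieeieooueiaeioai
  rot[19] = i$auieeieooueiaeioaia
  rot[20] = $auieeieooueiaeioaiai
Sorted (with $ < everything):
  sorted[0] = $auieeieooueiaeioaiai
  sorted[1] = aeioaiai$auieeieoouei
  sorted[2] = ai$auieeieooueiaeioai
  sorted[3] = aiai$auieeieooueiaeio
  sorted[4] = auieeieooueiaeioaiai$
  sorted[5] = eeieooueiaeioaiai$aui
  sorted[6] = eiaeioaiai$auieeieoou
  sorted[7] = eieooueiaeioaiai$auie
  sorted[8] = eioaiai$auieeieooueia
  sorted[9] = eooueiaeioaiai$auieei
  sorted[10] = i$auieeieooueiaeioaia
  sorted[11] = iaeioaiai$auieeieooue
  sorted[12] = iai$auieeieooueiaeioa
  sorted[13] = ieeieooueiaeioaiai$au
  sorted[14] = ieooueiaeioaiai$auiee
  sorted[15] = ioaiai$auieeieooueiae
  sorted[16] = oaiai$auieeieooueiaei
  sorted[17] = ooueiaeioaiai$auieeie
  sorted[18] = oueiaeioaiai$auieeieo
  sorted[19] = ueiaeioaiai$auieeieoo
  sorted[20] = uieeieooueiaeioaiai$a
sorted[5] = eeieooueiaeioaiai$aui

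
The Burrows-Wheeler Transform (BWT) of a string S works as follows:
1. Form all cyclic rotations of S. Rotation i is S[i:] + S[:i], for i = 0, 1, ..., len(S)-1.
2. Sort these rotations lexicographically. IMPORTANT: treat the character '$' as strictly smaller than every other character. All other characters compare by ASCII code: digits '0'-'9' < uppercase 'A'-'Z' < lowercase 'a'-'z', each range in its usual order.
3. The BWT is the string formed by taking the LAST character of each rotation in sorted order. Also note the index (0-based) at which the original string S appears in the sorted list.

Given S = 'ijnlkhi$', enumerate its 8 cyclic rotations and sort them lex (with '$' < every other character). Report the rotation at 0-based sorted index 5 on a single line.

Answer: khi$ijnl

Derivation:
All 8 rotations (rotation i = S[i:]+S[:i]):
  rot[0] = ijnlkhi$
  rot[1] = jnlkhi$i
  rot[2] = nlkhi$ij
  rot[3] = lkhi$ijn
  rot[4] = khi$ijnl
  rot[5] = hi$ijnlk
  rot[6] = i$ijnlkh
  rot[7] = $ijnlkhi
Sorted (with $ < everything):
  sorted[0] = $ijnlkhi
  sorted[1] = hi$ijnlk
  sorted[2] = i$ijnlkh
  sorted[3] = ijnlkhi$
  sorted[4] = jnlkhi$i
  sorted[5] = khi$ijnl
  sorted[6] = lkhi$ijn
  sorted[7] = nlkhi$ij
sorted[5] = khi$ijnl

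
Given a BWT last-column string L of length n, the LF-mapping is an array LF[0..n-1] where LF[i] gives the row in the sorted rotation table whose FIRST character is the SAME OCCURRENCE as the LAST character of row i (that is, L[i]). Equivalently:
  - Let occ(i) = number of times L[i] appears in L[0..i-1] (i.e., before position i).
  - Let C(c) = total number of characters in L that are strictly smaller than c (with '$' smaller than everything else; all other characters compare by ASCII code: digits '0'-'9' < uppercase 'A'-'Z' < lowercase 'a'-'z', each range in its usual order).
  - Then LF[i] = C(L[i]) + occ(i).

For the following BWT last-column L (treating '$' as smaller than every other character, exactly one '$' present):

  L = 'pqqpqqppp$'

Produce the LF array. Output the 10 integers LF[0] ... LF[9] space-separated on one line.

Answer: 1 6 7 2 8 9 3 4 5 0

Derivation:
Char counts: '$':1, 'p':5, 'q':4
C (first-col start): C('$')=0, C('p')=1, C('q')=6
L[0]='p': occ=0, LF[0]=C('p')+0=1+0=1
L[1]='q': occ=0, LF[1]=C('q')+0=6+0=6
L[2]='q': occ=1, LF[2]=C('q')+1=6+1=7
L[3]='p': occ=1, LF[3]=C('p')+1=1+1=2
L[4]='q': occ=2, LF[4]=C('q')+2=6+2=8
L[5]='q': occ=3, LF[5]=C('q')+3=6+3=9
L[6]='p': occ=2, LF[6]=C('p')+2=1+2=3
L[7]='p': occ=3, LF[7]=C('p')+3=1+3=4
L[8]='p': occ=4, LF[8]=C('p')+4=1+4=5
L[9]='$': occ=0, LF[9]=C('$')+0=0+0=0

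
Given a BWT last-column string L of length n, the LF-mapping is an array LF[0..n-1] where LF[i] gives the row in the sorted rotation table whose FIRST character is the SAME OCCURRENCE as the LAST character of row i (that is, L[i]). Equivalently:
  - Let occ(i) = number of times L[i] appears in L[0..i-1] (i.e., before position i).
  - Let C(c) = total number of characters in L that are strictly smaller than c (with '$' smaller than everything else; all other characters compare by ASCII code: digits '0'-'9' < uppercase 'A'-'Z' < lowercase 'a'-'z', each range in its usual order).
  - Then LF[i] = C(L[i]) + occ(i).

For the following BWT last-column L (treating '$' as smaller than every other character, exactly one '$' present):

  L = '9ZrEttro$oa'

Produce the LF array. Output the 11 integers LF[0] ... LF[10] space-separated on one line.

Answer: 1 3 7 2 9 10 8 5 0 6 4

Derivation:
Char counts: '$':1, '9':1, 'E':1, 'Z':1, 'a':1, 'o':2, 'r':2, 't':2
C (first-col start): C('$')=0, C('9')=1, C('E')=2, C('Z')=3, C('a')=4, C('o')=5, C('r')=7, C('t')=9
L[0]='9': occ=0, LF[0]=C('9')+0=1+0=1
L[1]='Z': occ=0, LF[1]=C('Z')+0=3+0=3
L[2]='r': occ=0, LF[2]=C('r')+0=7+0=7
L[3]='E': occ=0, LF[3]=C('E')+0=2+0=2
L[4]='t': occ=0, LF[4]=C('t')+0=9+0=9
L[5]='t': occ=1, LF[5]=C('t')+1=9+1=10
L[6]='r': occ=1, LF[6]=C('r')+1=7+1=8
L[7]='o': occ=0, LF[7]=C('o')+0=5+0=5
L[8]='$': occ=0, LF[8]=C('$')+0=0+0=0
L[9]='o': occ=1, LF[9]=C('o')+1=5+1=6
L[10]='a': occ=0, LF[10]=C('a')+0=4+0=4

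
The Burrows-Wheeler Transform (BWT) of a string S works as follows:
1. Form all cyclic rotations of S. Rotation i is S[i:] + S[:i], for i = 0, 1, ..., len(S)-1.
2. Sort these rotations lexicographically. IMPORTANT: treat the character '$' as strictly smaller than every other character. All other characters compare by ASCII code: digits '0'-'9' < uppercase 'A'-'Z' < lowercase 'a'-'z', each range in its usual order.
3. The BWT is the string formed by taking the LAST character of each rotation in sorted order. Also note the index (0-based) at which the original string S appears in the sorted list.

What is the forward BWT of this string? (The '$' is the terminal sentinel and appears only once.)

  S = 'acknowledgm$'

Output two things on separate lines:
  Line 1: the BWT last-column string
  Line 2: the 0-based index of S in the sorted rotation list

All 12 rotations (rotation i = S[i:]+S[:i]):
  rot[0] = acknowledgm$
  rot[1] = cknowledgm$a
  rot[2] = knowledgm$ac
  rot[3] = nowledgm$ack
  rot[4] = owledgm$ackn
  rot[5] = wledgm$ackno
  rot[6] = ledgm$acknow
  rot[7] = edgm$acknowl
  rot[8] = dgm$acknowle
  rot[9] = gm$acknowled
  rot[10] = m$acknowledg
  rot[11] = $acknowledgm
Sorted (with $ < everything):
  sorted[0] = $acknowledgm  (last char: 'm')
  sorted[1] = acknowledgm$  (last char: '$')
  sorted[2] = cknowledgm$a  (last char: 'a')
  sorted[3] = dgm$acknowle  (last char: 'e')
  sorted[4] = edgm$acknowl  (last char: 'l')
  sorted[5] = gm$acknowled  (last char: 'd')
  sorted[6] = knowledgm$ac  (last char: 'c')
  sorted[7] = ledgm$acknow  (last char: 'w')
  sorted[8] = m$acknowledg  (last char: 'g')
  sorted[9] = nowledgm$ack  (last char: 'k')
  sorted[10] = owledgm$ackn  (last char: 'n')
  sorted[11] = wledgm$ackno  (last char: 'o')
Last column: m$aeldcwgkno
Original string S is at sorted index 1

Answer: m$aeldcwgkno
1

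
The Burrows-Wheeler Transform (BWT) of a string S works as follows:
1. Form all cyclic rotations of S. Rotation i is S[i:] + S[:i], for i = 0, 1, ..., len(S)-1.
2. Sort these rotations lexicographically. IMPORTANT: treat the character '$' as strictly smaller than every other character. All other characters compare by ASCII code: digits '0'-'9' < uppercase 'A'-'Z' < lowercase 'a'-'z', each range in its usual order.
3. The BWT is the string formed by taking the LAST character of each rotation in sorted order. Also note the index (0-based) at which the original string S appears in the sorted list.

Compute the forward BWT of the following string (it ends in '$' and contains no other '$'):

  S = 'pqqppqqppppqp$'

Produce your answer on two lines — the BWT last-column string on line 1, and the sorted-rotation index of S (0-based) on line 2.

Answer: pqqppqpp$pqqpp
8

Derivation:
All 14 rotations (rotation i = S[i:]+S[:i]):
  rot[0] = pqqppqqppppqp$
  rot[1] = qqppqqppppqp$p
  rot[2] = qppqqppppqp$pq
  rot[3] = ppqqppppqp$pqq
  rot[4] = pqqppppqp$pqqp
  rot[5] = qqppppqp$pqqpp
  rot[6] = qppppqp$pqqppq
  rot[7] = ppppqp$pqqppqq
  rot[8] = pppqp$pqqppqqp
  rot[9] = ppqp$pqqppqqpp
  rot[10] = pqp$pqqppqqppp
  rot[11] = qp$pqqppqqpppp
  rot[12] = p$pqqppqqppppq
  rot[13] = $pqqppqqppppqp
Sorted (with $ < everything):
  sorted[0] = $pqqppqqppppqp  (last char: 'p')
  sorted[1] = p$pqqppqqppppq  (last char: 'q')
  sorted[2] = ppppqp$pqqppqq  (last char: 'q')
  sorted[3] = pppqp$pqqppqqp  (last char: 'p')
  sorted[4] = ppqp$pqqppqqpp  (last char: 'p')
  sorted[5] = ppqqppppqp$pqq  (last char: 'q')
  sorted[6] = pqp$pqqppqqppp  (last char: 'p')
  sorted[7] = pqqppppqp$pqqp  (last char: 'p')
  sorted[8] = pqqppqqppppqp$  (last char: '$')
  sorted[9] = qp$pqqppqqpppp  (last char: 'p')
  sorted[10] = qppppqp$pqqppq  (last char: 'q')
  sorted[11] = qppqqppppqp$pq  (last char: 'q')
  sorted[12] = qqppppqp$pqqpp  (last char: 'p')
  sorted[13] = qqppqqppppqp$p  (last char: 'p')
Last column: pqqppqpp$pqqpp
Original string S is at sorted index 8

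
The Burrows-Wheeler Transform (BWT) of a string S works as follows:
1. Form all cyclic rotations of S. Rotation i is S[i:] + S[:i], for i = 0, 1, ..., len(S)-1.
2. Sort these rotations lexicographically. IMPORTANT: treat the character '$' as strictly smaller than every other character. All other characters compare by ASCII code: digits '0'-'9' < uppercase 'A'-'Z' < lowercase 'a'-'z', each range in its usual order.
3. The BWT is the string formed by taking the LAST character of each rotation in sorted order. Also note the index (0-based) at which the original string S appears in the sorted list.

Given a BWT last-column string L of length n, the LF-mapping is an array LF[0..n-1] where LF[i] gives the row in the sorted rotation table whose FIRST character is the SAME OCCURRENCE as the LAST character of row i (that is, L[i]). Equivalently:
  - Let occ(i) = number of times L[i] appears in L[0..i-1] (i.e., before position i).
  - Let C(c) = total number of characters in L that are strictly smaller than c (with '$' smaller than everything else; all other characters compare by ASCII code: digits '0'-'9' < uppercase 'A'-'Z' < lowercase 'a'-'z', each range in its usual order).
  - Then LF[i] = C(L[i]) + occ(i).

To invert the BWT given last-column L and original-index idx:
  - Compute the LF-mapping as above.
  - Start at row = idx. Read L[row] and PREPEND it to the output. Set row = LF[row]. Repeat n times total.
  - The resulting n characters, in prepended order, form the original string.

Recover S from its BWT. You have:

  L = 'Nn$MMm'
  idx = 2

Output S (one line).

LF mapping: 3 5 0 1 2 4
Walk LF starting at row 2, prepending L[row]:
  step 1: row=2, L[2]='$', prepend. Next row=LF[2]=0
  step 2: row=0, L[0]='N', prepend. Next row=LF[0]=3
  step 3: row=3, L[3]='M', prepend. Next row=LF[3]=1
  step 4: row=1, L[1]='n', prepend. Next row=LF[1]=5
  step 5: row=5, L[5]='m', prepend. Next row=LF[5]=4
  step 6: row=4, L[4]='M', prepend. Next row=LF[4]=2
Reversed output: MmnMN$

Answer: MmnMN$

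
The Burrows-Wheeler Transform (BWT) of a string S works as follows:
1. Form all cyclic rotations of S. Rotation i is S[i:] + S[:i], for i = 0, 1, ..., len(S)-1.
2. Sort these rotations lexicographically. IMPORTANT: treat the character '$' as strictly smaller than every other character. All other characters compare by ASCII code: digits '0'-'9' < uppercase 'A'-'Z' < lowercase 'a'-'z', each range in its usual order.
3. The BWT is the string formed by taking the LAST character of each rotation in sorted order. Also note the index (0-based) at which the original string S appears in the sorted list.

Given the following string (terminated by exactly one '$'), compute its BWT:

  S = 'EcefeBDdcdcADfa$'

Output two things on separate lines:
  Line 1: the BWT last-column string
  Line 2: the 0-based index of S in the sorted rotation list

Answer: aceBA$fddEcDfcDe
5

Derivation:
All 16 rotations (rotation i = S[i:]+S[:i]):
  rot[0] = EcefeBDdcdcADfa$
  rot[1] = cefeBDdcdcADfa$E
  rot[2] = efeBDdcdcADfa$Ec
  rot[3] = feBDdcdcADfa$Ece
  rot[4] = eBDdcdcADfa$Ecef
  rot[5] = BDdcdcADfa$Ecefe
  rot[6] = DdcdcADfa$EcefeB
  rot[7] = dcdcADfa$EcefeBD
  rot[8] = cdcADfa$EcefeBDd
  rot[9] = dcADfa$EcefeBDdc
  rot[10] = cADfa$EcefeBDdcd
  rot[11] = ADfa$EcefeBDdcdc
  rot[12] = Dfa$EcefeBDdcdcA
  rot[13] = fa$EcefeBDdcdcAD
  rot[14] = a$EcefeBDdcdcADf
  rot[15] = $EcefeBDdcdcADfa
Sorted (with $ < everything):
  sorted[0] = $EcefeBDdcdcADfa  (last char: 'a')
  sorted[1] = ADfa$EcefeBDdcdc  (last char: 'c')
  sorted[2] = BDdcdcADfa$Ecefe  (last char: 'e')
  sorted[3] = DdcdcADfa$EcefeB  (last char: 'B')
  sorted[4] = Dfa$EcefeBDdcdcA  (last char: 'A')
  sorted[5] = EcefeBDdcdcADfa$  (last char: '$')
  sorted[6] = a$EcefeBDdcdcADf  (last char: 'f')
  sorted[7] = cADfa$EcefeBDdcd  (last char: 'd')
  sorted[8] = cdcADfa$EcefeBDd  (last char: 'd')
  sorted[9] = cefeBDdcdcADfa$E  (last char: 'E')
  sorted[10] = dcADfa$EcefeBDdc  (last char: 'c')
  sorted[11] = dcdcADfa$EcefeBD  (last char: 'D')
  sorted[12] = eBDdcdcADfa$Ecef  (last char: 'f')
  sorted[13] = efeBDdcdcADfa$Ec  (last char: 'c')
  sorted[14] = fa$EcefeBDdcdcAD  (last char: 'D')
  sorted[15] = feBDdcdcADfa$Ece  (last char: 'e')
Last column: aceBA$fddEcDfcDe
Original string S is at sorted index 5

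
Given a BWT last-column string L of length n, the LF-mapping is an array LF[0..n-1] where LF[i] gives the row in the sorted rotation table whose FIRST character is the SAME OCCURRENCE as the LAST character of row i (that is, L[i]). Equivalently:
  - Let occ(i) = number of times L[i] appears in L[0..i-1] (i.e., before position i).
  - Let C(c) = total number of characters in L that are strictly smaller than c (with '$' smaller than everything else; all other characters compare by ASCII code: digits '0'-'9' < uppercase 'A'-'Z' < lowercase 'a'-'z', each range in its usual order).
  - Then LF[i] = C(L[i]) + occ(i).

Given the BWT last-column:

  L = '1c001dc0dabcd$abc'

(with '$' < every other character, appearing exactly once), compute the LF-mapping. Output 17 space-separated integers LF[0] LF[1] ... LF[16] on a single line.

Char counts: '$':1, '0':3, '1':2, 'a':2, 'b':2, 'c':4, 'd':3
C (first-col start): C('$')=0, C('0')=1, C('1')=4, C('a')=6, C('b')=8, C('c')=10, C('d')=14
L[0]='1': occ=0, LF[0]=C('1')+0=4+0=4
L[1]='c': occ=0, LF[1]=C('c')+0=10+0=10
L[2]='0': occ=0, LF[2]=C('0')+0=1+0=1
L[3]='0': occ=1, LF[3]=C('0')+1=1+1=2
L[4]='1': occ=1, LF[4]=C('1')+1=4+1=5
L[5]='d': occ=0, LF[5]=C('d')+0=14+0=14
L[6]='c': occ=1, LF[6]=C('c')+1=10+1=11
L[7]='0': occ=2, LF[7]=C('0')+2=1+2=3
L[8]='d': occ=1, LF[8]=C('d')+1=14+1=15
L[9]='a': occ=0, LF[9]=C('a')+0=6+0=6
L[10]='b': occ=0, LF[10]=C('b')+0=8+0=8
L[11]='c': occ=2, LF[11]=C('c')+2=10+2=12
L[12]='d': occ=2, LF[12]=C('d')+2=14+2=16
L[13]='$': occ=0, LF[13]=C('$')+0=0+0=0
L[14]='a': occ=1, LF[14]=C('a')+1=6+1=7
L[15]='b': occ=1, LF[15]=C('b')+1=8+1=9
L[16]='c': occ=3, LF[16]=C('c')+3=10+3=13

Answer: 4 10 1 2 5 14 11 3 15 6 8 12 16 0 7 9 13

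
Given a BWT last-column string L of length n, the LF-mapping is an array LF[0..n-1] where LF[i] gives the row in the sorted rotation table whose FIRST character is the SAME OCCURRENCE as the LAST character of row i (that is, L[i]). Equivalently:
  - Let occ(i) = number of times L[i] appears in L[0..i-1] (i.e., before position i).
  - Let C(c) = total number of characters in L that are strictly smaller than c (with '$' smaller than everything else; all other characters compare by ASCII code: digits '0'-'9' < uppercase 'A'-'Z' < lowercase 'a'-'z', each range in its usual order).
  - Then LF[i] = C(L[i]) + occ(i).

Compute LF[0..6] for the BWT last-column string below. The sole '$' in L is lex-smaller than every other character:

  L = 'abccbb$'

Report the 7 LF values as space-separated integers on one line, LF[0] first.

Answer: 1 2 5 6 3 4 0

Derivation:
Char counts: '$':1, 'a':1, 'b':3, 'c':2
C (first-col start): C('$')=0, C('a')=1, C('b')=2, C('c')=5
L[0]='a': occ=0, LF[0]=C('a')+0=1+0=1
L[1]='b': occ=0, LF[1]=C('b')+0=2+0=2
L[2]='c': occ=0, LF[2]=C('c')+0=5+0=5
L[3]='c': occ=1, LF[3]=C('c')+1=5+1=6
L[4]='b': occ=1, LF[4]=C('b')+1=2+1=3
L[5]='b': occ=2, LF[5]=C('b')+2=2+2=4
L[6]='$': occ=0, LF[6]=C('$')+0=0+0=0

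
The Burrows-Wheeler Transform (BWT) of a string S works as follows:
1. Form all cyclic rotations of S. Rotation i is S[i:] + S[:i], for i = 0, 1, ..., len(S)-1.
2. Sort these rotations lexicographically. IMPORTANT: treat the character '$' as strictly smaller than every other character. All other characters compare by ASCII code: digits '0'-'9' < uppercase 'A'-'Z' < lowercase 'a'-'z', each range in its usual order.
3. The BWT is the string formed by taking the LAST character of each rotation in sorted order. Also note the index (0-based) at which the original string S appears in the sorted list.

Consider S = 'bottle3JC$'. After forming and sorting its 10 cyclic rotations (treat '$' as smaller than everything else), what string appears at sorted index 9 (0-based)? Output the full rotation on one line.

All 10 rotations (rotation i = S[i:]+S[:i]):
  rot[0] = bottle3JC$
  rot[1] = ottle3JC$b
  rot[2] = ttle3JC$bo
  rot[3] = tle3JC$bot
  rot[4] = le3JC$bott
  rot[5] = e3JC$bottl
  rot[6] = 3JC$bottle
  rot[7] = JC$bottle3
  rot[8] = C$bottle3J
  rot[9] = $bottle3JC
Sorted (with $ < everything):
  sorted[0] = $bottle3JC
  sorted[1] = 3JC$bottle
  sorted[2] = C$bottle3J
  sorted[3] = JC$bottle3
  sorted[4] = bottle3JC$
  sorted[5] = e3JC$bottl
  sorted[6] = le3JC$bott
  sorted[7] = ottle3JC$b
  sorted[8] = tle3JC$bot
  sorted[9] = ttle3JC$bo
sorted[9] = ttle3JC$bo

Answer: ttle3JC$bo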